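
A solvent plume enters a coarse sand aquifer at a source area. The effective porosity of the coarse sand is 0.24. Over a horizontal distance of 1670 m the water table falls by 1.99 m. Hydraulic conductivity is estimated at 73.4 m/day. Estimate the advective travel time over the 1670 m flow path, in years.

12.5

Hydraulic gradient i = Δh / L = 1.99 / 1670 = 0.001192.
Darcy flux q = K · i = 73.40 × 0.001192 = 0.08746 m/day.
Seepage velocity v = q / n_e = 0.08746 / 0.24 = 0.3644 m/day.
Travel time t = L / v = 1670 / 0.3644 = 4582 days = 12.55 years.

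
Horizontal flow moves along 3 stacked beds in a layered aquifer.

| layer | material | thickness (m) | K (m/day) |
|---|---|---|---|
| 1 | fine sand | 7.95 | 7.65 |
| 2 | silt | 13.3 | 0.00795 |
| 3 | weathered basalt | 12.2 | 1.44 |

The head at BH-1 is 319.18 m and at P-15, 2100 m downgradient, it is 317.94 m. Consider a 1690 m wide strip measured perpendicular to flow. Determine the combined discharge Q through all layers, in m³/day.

Flow is parallel to layering, so each bed carries its own Darcy discharge and the transmissivities add.
Σ(K_i·b_i) = 7.65×7.95 + 0.00795×13.3 + 1.44×12.2 = 78.49 m²/day.
Hydraulic gradient i = (319.18 − 317.94) / 2100 = 1.24 / 2100 = 0.0005905.
Q = Σ(K_i·b_i) · W · i = 78.49 × 1690 × 0.0005905 = 78.33 m³/day.

78.3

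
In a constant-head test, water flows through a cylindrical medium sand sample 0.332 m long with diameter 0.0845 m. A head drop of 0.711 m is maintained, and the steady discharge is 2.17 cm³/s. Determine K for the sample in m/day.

Cross-sectional area A = π·(d/2)² = π × (0.0845/2)² = 0.005608 m².
Convert discharge: 2.17 cm³/s = 2.170e-06 m³/s.
Darcy's law rearranged: K = Q·L / (A·Δh) = 2.170e-06 × 0.332 / (0.005608 × 0.711) = 0.0001807 m/s = 15.61 m/day.

15.6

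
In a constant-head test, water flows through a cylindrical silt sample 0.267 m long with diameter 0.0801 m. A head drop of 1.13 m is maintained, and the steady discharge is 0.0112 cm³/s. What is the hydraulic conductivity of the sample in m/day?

Cross-sectional area A = π·(d/2)² = π × (0.0801/2)² = 0.005039 m².
Convert discharge: 0.0112 cm³/s = 1.120e-08 m³/s.
Darcy's law rearranged: K = Q·L / (A·Δh) = 1.120e-08 × 0.267 / (0.005039 × 1.13) = 5.252e-07 m/s = 0.04537 m/day.

0.0454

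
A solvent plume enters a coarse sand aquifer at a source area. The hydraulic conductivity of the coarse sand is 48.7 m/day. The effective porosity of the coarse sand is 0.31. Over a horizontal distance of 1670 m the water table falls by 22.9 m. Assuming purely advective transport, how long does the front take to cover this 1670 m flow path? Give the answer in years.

Hydraulic gradient i = Δh / L = 22.9 / 1670 = 0.01371.
Darcy flux q = K · i = 48.70 × 0.01371 = 0.6678 m/day.
Seepage velocity v = q / n_e = 0.6678 / 0.31 = 2.154 m/day.
Travel time t = L / v = 1670 / 2.154 = 775.2 days = 2.122 years.

2.12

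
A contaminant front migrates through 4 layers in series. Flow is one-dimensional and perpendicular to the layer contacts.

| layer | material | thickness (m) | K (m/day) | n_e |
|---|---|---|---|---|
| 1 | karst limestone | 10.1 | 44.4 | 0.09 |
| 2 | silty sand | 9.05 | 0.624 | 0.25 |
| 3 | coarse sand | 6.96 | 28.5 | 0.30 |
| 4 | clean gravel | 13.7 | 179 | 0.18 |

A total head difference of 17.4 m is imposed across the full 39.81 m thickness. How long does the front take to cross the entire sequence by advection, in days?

With flow normal to the layers, continuity requires the same specific discharge q through every layer.
Σ(b_i/K_i) = 10.1/44.4 + 9.05/0.624 + 6.96/28.5 + 13.7/179 = 15.05 d.
q = Δh / Σ(b_i/K_i) = 17.4 / 15.05 = 1.156 m/day.
In each layer the seepage velocity is v_i = q/n_i, so the layer transit time is t_i = b_i·n_i / q:
  layer 1 (karst limestone): t_1 = 10.1 × 0.09 / 1.156 = 0.7863 d
  layer 2 (silty sand): t_2 = 9.05 × 0.25 / 1.156 = 1.957 d
  layer 3 (coarse sand): t_3 = 6.96 × 0.30 / 1.156 = 1.806 d
  layer 4 (clean gravel): t_4 = 13.7 × 0.18 / 1.156 = 2.133 d
Total t = Σ t_i = 6.683 days.

6.68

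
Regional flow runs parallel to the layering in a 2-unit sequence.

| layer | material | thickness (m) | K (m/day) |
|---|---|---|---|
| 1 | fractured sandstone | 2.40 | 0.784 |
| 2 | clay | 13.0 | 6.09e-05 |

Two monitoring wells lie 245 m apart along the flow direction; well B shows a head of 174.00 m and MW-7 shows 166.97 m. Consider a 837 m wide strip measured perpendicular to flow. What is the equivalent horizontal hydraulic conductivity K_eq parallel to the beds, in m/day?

Flow is parallel to layering, so each bed carries its own Darcy discharge and the transmissivities add.
Σ(K_i·b_i) = 0.784×2.40 + 6.09e-05×13.0 = 1.882 m²/day.
Total thickness b = 15.40 m, so K_eq = Σ(K_i·b_i)/b = 0.1222 m/day.

0.122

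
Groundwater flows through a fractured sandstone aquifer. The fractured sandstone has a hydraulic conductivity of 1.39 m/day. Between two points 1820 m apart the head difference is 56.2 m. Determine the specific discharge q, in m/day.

Hydraulic gradient i = Δh / L = 56.2 / 1820 = 0.03088.
Specific discharge q = K · i = 1.390 × 0.03088 = 0.04292 m/day.

0.0429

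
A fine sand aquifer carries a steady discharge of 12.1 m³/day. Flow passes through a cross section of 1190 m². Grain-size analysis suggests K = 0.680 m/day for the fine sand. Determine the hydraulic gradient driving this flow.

0.0150

From Q = K·A·i, i = Q / (K·A) = 12.1 / (0.6800 × 1190) = 0.01495.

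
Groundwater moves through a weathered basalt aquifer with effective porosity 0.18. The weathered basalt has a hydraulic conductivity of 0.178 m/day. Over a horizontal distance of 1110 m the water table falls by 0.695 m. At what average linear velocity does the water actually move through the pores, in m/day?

0.000619

Hydraulic gradient i = Δh / L = 0.695 / 1110 = 0.0006261.
Darcy flux q = K · i = 0.1780 × 0.0006261 = 0.0001115 m/day.
Seepage velocity v = q / n_e = 0.0001115 / 0.18 = 0.0006192 m/day.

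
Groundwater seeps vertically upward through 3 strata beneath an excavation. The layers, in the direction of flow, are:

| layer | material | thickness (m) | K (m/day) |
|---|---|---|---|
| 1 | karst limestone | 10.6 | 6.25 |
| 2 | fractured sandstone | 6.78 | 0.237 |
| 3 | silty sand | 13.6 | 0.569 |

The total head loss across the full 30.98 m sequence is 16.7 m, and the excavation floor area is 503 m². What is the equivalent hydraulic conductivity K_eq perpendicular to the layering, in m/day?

0.572

Flow is perpendicular to layering, so the layers act in series and the equivalent K is the thickness-weighted harmonic mean.
Total thickness L = 10.6 + 6.78 + 13.6 = 30.98 m.
Σ(b_i/K_i) = 10.6/6.25 + 6.78/0.237 + 13.6/0.569 = 54.21 d.
K_eq = L / Σ(b_i/K_i) = 30.98 / 54.21 = 0.5715 m/day.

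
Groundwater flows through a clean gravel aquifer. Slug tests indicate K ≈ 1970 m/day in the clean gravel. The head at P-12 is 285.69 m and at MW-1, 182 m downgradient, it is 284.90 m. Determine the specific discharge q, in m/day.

Hydraulic gradient i = (285.69 − 284.90) / 182 = 0.79 / 182 = 0.004341.
Specific discharge q = K · i = 1970 × 0.004341 = 8.551 m/day.

8.55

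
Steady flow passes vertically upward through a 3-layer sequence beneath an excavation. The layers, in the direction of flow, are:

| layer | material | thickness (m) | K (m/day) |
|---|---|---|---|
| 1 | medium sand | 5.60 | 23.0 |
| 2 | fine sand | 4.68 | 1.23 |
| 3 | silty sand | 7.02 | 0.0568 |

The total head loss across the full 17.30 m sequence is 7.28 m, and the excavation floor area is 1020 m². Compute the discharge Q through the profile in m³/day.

Flow is perpendicular to layering, so the layers act in series and the equivalent K is the thickness-weighted harmonic mean.
Total thickness L = 5.60 + 4.68 + 7.02 = 17.30 m.
Σ(b_i/K_i) = 5.60/23.0 + 4.68/1.23 + 7.02/0.0568 = 127.6 d.
K_eq = L / Σ(b_i/K_i) = 17.30 / 127.6 = 0.1355 m/day.
Q = K_eq · A · (Δh/L) = 0.1355 × 1020 × (7.28/17.30) = 58.18 m³/day.

58.2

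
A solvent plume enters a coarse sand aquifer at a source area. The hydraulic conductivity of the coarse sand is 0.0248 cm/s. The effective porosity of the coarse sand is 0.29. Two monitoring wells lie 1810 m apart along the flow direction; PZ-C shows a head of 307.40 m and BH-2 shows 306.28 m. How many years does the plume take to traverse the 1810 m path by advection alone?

Convert K: 0.0248 cm/s × 864 = 21.43 m/day.
Hydraulic gradient i = (307.40 − 306.28) / 1810 = 1.12 / 1810 = 0.0006188.
Darcy flux q = K · i = 21.43 × 0.0006188 = 0.01326 m/day.
Seepage velocity v = q / n_e = 0.01326 / 0.29 = 0.04572 m/day.
Travel time t = L / v = 1810 / 0.04572 = 39589 days = 108.4 years.

108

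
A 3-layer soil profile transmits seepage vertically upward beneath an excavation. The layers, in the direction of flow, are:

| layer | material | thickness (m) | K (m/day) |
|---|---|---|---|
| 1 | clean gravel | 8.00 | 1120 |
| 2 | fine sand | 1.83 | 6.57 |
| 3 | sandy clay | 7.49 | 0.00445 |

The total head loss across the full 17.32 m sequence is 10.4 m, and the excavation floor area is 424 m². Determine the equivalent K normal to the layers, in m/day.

0.0103

Flow is perpendicular to layering, so the layers act in series and the equivalent K is the thickness-weighted harmonic mean.
Total thickness L = 8.00 + 1.83 + 7.49 = 17.32 m.
Σ(b_i/K_i) = 8.00/1120 + 1.83/6.57 + 7.49/0.00445 = 1683 d.
K_eq = L / Σ(b_i/K_i) = 17.32 / 1683 = 0.01029 m/day.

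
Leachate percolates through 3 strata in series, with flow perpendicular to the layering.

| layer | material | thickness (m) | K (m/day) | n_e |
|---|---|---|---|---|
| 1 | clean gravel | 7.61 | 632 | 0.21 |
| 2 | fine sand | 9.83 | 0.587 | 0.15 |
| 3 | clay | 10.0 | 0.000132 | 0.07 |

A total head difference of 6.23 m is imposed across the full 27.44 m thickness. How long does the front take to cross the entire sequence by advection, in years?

126

With flow normal to the layers, continuity requires the same specific discharge q through every layer.
Σ(b_i/K_i) = 7.61/632 + 9.83/0.587 + 10.0/0.000132 = 75774 d.
q = Δh / Σ(b_i/K_i) = 6.23 / 75774 = 8.222e-05 m/day.
In each layer the seepage velocity is v_i = q/n_i, so the layer transit time is t_i = b_i·n_i / q:
  layer 1 (clean gravel): t_1 = 7.61 × 0.21 / 8.222e-05 = 19437 d
  layer 2 (fine sand): t_2 = 9.83 × 0.15 / 8.222e-05 = 17934 d
  layer 3 (clay): t_3 = 10.0 × 0.07 / 8.222e-05 = 8514 d
Total t = Σ t_i = 45885 days = 125.6 years.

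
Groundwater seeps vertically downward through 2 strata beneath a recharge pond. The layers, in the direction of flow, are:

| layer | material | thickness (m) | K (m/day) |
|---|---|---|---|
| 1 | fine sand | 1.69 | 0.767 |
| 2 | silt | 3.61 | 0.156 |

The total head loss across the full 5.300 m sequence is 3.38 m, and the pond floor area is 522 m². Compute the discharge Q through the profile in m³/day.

69.6

Flow is perpendicular to layering, so the layers act in series and the equivalent K is the thickness-weighted harmonic mean.
Total thickness L = 1.69 + 3.61 = 5.300 m.
Σ(b_i/K_i) = 1.69/0.767 + 3.61/0.156 = 25.34 d.
K_eq = L / Σ(b_i/K_i) = 5.300 / 25.34 = 0.2091 m/day.
Q = K_eq · A · (Δh/L) = 0.2091 × 522 × (3.38/5.300) = 69.62 m³/day.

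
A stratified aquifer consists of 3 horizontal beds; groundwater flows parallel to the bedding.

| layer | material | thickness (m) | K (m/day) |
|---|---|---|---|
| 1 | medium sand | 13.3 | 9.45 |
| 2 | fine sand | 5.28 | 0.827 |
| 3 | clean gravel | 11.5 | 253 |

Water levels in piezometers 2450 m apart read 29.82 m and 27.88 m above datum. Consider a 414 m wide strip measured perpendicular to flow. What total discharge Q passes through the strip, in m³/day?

Flow is parallel to layering, so each bed carries its own Darcy discharge and the transmissivities add.
Σ(K_i·b_i) = 9.45×13.3 + 0.827×5.28 + 253×11.5 = 3040 m²/day.
Hydraulic gradient i = (29.82 − 27.88) / 2450 = 1.94 / 2450 = 0.0007918.
Q = Σ(K_i·b_i) · W · i = 3040 × 414 × 0.0007918 = 996.4 m³/day.

996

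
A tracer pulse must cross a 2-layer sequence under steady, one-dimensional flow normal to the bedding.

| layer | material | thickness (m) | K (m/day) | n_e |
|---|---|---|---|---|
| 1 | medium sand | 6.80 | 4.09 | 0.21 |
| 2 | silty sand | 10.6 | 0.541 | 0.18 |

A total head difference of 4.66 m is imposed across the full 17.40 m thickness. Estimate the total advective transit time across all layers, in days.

With flow normal to the layers, continuity requires the same specific discharge q through every layer.
Σ(b_i/K_i) = 6.80/4.09 + 10.6/0.541 = 21.26 d.
q = Δh / Σ(b_i/K_i) = 4.66 / 21.26 = 0.2192 m/day.
In each layer the seepage velocity is v_i = q/n_i, so the layer transit time is t_i = b_i·n_i / q:
  layer 1 (medium sand): t_1 = 6.80 × 0.21 / 0.2192 = 6.514 d
  layer 2 (silty sand): t_2 = 10.6 × 0.18 / 0.2192 = 8.703 d
Total t = Σ t_i = 15.22 days.

15.2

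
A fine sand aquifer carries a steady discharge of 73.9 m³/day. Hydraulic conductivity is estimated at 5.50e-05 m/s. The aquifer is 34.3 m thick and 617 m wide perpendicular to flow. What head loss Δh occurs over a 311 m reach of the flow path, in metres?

Convert K: 5.50e-05 m/s × 86400 = 4.752 m/day.
Cross-sectional area A = 617 × 34.3 = 21163 m².
From Q = K·A·i, i = Q / (K·A) = 73.9 / (4.752 × 21163) = 0.0007348.
Head loss Δh = i · L = 0.0007348 × 311 = 0.2285 m.

0.229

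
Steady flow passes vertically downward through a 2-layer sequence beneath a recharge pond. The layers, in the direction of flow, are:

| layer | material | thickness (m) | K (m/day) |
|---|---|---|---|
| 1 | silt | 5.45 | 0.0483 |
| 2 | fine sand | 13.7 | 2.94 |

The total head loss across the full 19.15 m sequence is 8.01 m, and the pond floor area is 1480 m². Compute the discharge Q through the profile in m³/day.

101

Flow is perpendicular to layering, so the layers act in series and the equivalent K is the thickness-weighted harmonic mean.
Total thickness L = 5.45 + 13.7 = 19.15 m.
Σ(b_i/K_i) = 5.45/0.0483 + 13.7/2.94 = 117.5 d.
K_eq = L / Σ(b_i/K_i) = 19.15 / 117.5 = 0.1630 m/day.
Q = K_eq · A · (Δh/L) = 0.1630 × 1480 × (8.01/19.15) = 100.9 m³/day.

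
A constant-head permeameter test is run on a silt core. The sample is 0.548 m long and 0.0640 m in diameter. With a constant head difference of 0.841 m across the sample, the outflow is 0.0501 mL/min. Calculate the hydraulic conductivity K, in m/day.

0.0146

Cross-sectional area A = π·(d/2)² = π × (0.0640/2)² = 0.003217 m².
Convert discharge: 0.0501 mL/min = 8.350e-10 m³/s.
Darcy's law rearranged: K = Q·L / (A·Δh) = 8.350e-10 × 0.548 / (0.003217 × 0.841) = 1.691e-07 m/s = 0.01461 m/day.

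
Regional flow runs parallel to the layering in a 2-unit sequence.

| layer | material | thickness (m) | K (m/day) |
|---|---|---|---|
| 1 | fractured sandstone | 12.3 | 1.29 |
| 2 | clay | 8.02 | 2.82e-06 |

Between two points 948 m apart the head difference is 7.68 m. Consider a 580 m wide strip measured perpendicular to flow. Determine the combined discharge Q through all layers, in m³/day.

Flow is parallel to layering, so each bed carries its own Darcy discharge and the transmissivities add.
Σ(K_i·b_i) = 1.29×12.3 + 2.82e-06×8.02 = 15.87 m²/day.
Hydraulic gradient i = Δh / L = 7.68 / 948 = 0.008101.
Q = Σ(K_i·b_i) · W · i = 15.87 × 580 × 0.008101 = 74.55 m³/day.

74.6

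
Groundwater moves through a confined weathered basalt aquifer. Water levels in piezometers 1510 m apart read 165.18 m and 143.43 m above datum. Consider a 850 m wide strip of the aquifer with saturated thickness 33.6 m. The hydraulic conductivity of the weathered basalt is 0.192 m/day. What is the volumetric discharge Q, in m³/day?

79.0

Cross-sectional area A = 850 × 33.6 = 28560 m².
Hydraulic gradient i = (165.18 − 143.43) / 1510 = 21.75 / 1510 = 0.01440.
Darcy's law: Q = K · A · i = 0.1920 × 28560 × 0.01440 = 78.98 m³/day.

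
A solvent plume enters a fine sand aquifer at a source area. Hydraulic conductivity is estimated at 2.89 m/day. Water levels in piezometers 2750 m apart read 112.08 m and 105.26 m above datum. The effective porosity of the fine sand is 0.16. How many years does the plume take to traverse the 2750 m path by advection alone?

168

Hydraulic gradient i = (112.08 − 105.26) / 2750 = 6.82 / 2750 = 0.002480.
Darcy flux q = K · i = 2.890 × 0.002480 = 0.007167 m/day.
Seepage velocity v = q / n_e = 0.007167 / 0.16 = 0.04480 m/day.
Travel time t = L / v = 2750 / 0.04480 = 61391 days = 168.1 years.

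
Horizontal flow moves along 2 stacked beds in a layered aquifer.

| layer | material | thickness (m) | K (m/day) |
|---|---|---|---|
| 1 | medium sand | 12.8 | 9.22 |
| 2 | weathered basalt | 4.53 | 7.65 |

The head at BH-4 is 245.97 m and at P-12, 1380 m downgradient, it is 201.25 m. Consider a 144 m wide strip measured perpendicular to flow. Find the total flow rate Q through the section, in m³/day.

Flow is parallel to layering, so each bed carries its own Darcy discharge and the transmissivities add.
Σ(K_i·b_i) = 9.22×12.8 + 7.65×4.53 = 152.7 m²/day.
Hydraulic gradient i = (245.97 − 201.25) / 1380 = 44.72 / 1380 = 0.03241.
Q = Σ(K_i·b_i) · W · i = 152.7 × 144 × 0.03241 = 712.4 m³/day.

712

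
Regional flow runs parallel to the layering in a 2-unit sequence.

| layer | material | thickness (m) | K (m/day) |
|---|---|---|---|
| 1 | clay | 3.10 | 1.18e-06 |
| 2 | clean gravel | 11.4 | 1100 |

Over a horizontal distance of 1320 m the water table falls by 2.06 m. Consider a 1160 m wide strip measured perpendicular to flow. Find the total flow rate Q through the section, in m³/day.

Flow is parallel to layering, so each bed carries its own Darcy discharge and the transmissivities add.
Σ(K_i·b_i) = 1.18e-06×3.10 + 1100×11.4 = 12540 m²/day.
Hydraulic gradient i = Δh / L = 2.06 / 1320 = 0.001561.
Q = Σ(K_i·b_i) · W · i = 12540 × 1160 × 0.001561 = 22701 m³/day.

22700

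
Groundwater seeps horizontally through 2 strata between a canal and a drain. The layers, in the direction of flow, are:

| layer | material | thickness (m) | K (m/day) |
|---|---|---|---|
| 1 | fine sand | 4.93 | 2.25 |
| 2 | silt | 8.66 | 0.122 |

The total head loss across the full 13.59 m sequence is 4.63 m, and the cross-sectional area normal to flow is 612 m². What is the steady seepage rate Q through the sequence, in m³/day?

Flow is perpendicular to layering, so the layers act in series and the equivalent K is the thickness-weighted harmonic mean.
Total thickness L = 4.93 + 8.66 = 13.59 m.
Σ(b_i/K_i) = 4.93/2.25 + 8.66/0.122 = 73.17 d.
K_eq = L / Σ(b_i/K_i) = 13.59 / 73.17 = 0.1857 m/day.
Q = K_eq · A · (Δh/L) = 0.1857 × 612 × (4.63/13.59) = 38.72 m³/day.

38.7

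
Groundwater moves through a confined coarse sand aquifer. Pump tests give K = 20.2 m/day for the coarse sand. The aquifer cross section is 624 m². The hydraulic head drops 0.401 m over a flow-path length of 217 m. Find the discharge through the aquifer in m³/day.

Hydraulic gradient i = Δh / L = 0.401 / 217 = 0.001848.
Darcy's law: Q = K · A · i = 20.20 × 624.0 × 0.001848 = 23.29 m³/day.

23.3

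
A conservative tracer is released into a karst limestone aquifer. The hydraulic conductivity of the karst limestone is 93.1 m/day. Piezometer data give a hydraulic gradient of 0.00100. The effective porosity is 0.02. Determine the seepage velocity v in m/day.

Hydraulic gradient i = 0.00100.
Darcy flux q = K · i = 93.10 × 0.001000 = 0.09310 m/day.
Seepage velocity v = q / n_e = 0.09310 / 0.02 = 4.655 m/day.

4.66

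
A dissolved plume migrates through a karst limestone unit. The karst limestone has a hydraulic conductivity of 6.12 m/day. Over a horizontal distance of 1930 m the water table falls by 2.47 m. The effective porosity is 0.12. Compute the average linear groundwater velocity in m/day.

0.0653

Hydraulic gradient i = Δh / L = 2.47 / 1930 = 0.001280.
Darcy flux q = K · i = 6.120 × 0.001280 = 0.007832 m/day.
Seepage velocity v = q / n_e = 0.007832 / 0.12 = 0.06527 m/day.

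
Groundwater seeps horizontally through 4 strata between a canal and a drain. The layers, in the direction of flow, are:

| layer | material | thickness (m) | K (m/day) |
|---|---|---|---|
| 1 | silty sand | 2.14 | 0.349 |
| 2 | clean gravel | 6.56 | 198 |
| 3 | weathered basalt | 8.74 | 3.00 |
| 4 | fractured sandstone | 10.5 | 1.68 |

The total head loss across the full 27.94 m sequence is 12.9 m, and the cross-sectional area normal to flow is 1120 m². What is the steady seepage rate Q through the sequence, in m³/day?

Flow is perpendicular to layering, so the layers act in series and the equivalent K is the thickness-weighted harmonic mean.
Total thickness L = 2.14 + 6.56 + 8.74 + 10.5 = 27.94 m.
Σ(b_i/K_i) = 2.14/0.349 + 6.56/198 + 8.74/3.00 + 10.5/1.68 = 15.33 d.
K_eq = L / Σ(b_i/K_i) = 27.94 / 15.33 = 1.823 m/day.
Q = K_eq · A · (Δh/L) = 1.823 × 1120 × (12.9/27.94) = 942.6 m³/day.

943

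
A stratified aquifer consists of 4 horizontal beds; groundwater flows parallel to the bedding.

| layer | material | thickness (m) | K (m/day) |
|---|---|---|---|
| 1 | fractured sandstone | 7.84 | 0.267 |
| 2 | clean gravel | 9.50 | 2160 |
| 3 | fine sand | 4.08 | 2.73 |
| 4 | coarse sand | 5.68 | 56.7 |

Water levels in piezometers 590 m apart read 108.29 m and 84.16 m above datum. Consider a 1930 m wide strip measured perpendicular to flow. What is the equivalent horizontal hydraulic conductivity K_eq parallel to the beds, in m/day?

Flow is parallel to layering, so each bed carries its own Darcy discharge and the transmissivities add.
Σ(K_i·b_i) = 0.267×7.84 + 2160×9.50 + 2.73×4.08 + 56.7×5.68 = 20855 m²/day.
Total thickness b = 27.10 m, so K_eq = Σ(K_i·b_i)/b = 769.6 m/day.

770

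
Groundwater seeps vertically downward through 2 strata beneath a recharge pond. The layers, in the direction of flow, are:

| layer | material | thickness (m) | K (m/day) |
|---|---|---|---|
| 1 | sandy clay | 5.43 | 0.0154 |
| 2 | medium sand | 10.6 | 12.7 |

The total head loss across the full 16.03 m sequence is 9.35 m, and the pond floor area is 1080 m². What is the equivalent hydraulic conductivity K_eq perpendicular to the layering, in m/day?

0.0454

Flow is perpendicular to layering, so the layers act in series and the equivalent K is the thickness-weighted harmonic mean.
Total thickness L = 5.43 + 10.6 = 16.03 m.
Σ(b_i/K_i) = 5.43/0.0154 + 10.6/12.7 = 353.4 d.
K_eq = L / Σ(b_i/K_i) = 16.03 / 353.4 = 0.04536 m/day.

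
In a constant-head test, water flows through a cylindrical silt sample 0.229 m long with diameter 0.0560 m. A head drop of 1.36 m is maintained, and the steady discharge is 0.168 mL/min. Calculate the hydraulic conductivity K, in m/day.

0.0165

Cross-sectional area A = π·(d/2)² = π × (0.0560/2)² = 0.002463 m².
Convert discharge: 0.168 mL/min = 2.800e-09 m³/s.
Darcy's law rearranged: K = Q·L / (A·Δh) = 2.800e-09 × 0.229 / (0.002463 × 1.36) = 1.914e-07 m/s = 0.01654 m/day.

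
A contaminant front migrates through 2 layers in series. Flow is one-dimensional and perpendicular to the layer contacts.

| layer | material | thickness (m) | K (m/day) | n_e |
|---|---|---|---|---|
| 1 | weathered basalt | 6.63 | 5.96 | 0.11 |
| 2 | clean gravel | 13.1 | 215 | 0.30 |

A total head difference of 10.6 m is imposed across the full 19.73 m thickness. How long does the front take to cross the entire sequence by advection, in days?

0.516

With flow normal to the layers, continuity requires the same specific discharge q through every layer.
Σ(b_i/K_i) = 6.63/5.96 + 13.1/215 = 1.173 d.
q = Δh / Σ(b_i/K_i) = 10.6 / 1.173 = 9.034 m/day.
In each layer the seepage velocity is v_i = q/n_i, so the layer transit time is t_i = b_i·n_i / q:
  layer 1 (weathered basalt): t_1 = 6.63 × 0.11 / 9.034 = 0.08073 d
  layer 2 (clean gravel): t_2 = 13.1 × 0.30 / 9.034 = 0.4350 d
Total t = Σ t_i = 0.5158 days.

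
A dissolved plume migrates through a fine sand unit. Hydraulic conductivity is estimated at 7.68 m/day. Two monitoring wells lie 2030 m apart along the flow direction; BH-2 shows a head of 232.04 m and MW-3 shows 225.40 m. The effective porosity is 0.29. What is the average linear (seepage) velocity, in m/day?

0.0866

Hydraulic gradient i = (232.04 − 225.40) / 2030 = 6.64 / 2030 = 0.003271.
Darcy flux q = K · i = 7.680 × 0.003271 = 0.02512 m/day.
Seepage velocity v = q / n_e = 0.02512 / 0.29 = 0.08662 m/day.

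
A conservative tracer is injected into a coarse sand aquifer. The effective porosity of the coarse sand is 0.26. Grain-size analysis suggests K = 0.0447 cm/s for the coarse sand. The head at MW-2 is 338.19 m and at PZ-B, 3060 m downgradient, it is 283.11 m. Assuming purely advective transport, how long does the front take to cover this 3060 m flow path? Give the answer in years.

3.13

Convert K: 0.0447 cm/s × 864 = 38.62 m/day.
Hydraulic gradient i = (338.19 − 283.11) / 3060 = 55.08 / 3060 = 0.01800.
Darcy flux q = K · i = 38.62 × 0.01800 = 0.6952 m/day.
Seepage velocity v = q / n_e = 0.6952 / 0.26 = 2.674 m/day.
Travel time t = L / v = 3060 / 2.674 = 1144 days = 3.133 years.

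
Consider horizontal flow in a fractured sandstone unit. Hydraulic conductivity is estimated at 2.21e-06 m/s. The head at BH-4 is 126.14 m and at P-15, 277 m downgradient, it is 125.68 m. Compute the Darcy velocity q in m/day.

Convert K: 2.21e-06 m/s × 86400 = 0.1909 m/day.
Hydraulic gradient i = (126.14 − 125.68) / 277 = 0.46 / 277 = 0.001661.
Specific discharge q = K · i = 0.1909 × 0.001661 = 0.0003171 m/day.

0.000317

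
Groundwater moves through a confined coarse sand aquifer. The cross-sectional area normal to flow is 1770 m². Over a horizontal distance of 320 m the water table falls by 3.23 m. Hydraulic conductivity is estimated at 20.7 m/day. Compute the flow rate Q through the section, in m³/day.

370

Hydraulic gradient i = Δh / L = 3.23 / 320 = 0.01009.
Darcy's law: Q = K · A · i = 20.70 × 1770 × 0.01009 = 369.8 m³/day.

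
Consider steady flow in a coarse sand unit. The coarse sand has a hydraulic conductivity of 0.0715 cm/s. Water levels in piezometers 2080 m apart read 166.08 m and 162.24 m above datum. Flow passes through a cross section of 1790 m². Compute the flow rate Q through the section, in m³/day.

Convert K: 0.0715 cm/s × 864 = 61.78 m/day.
Hydraulic gradient i = (166.08 − 162.24) / 2080 = 3.84 / 2080 = 0.001846.
Darcy's law: Q = K · A · i = 61.78 × 1790 × 0.001846 = 204.1 m³/day.

204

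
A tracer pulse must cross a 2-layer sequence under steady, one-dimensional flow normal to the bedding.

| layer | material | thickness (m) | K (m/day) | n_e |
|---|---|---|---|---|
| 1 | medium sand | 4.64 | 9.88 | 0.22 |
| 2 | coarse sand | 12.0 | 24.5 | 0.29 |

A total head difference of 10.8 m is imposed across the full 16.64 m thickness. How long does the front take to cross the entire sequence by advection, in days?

0.400

With flow normal to the layers, continuity requires the same specific discharge q through every layer.
Σ(b_i/K_i) = 4.64/9.88 + 12.0/24.5 = 0.9594 d.
q = Δh / Σ(b_i/K_i) = 10.8 / 0.9594 = 11.26 m/day.
In each layer the seepage velocity is v_i = q/n_i, so the layer transit time is t_i = b_i·n_i / q:
  layer 1 (medium sand): t_1 = 4.64 × 0.22 / 11.26 = 0.09068 d
  layer 2 (coarse sand): t_2 = 12.0 × 0.29 / 11.26 = 0.3092 d
Total t = Σ t_i = 0.3998 days.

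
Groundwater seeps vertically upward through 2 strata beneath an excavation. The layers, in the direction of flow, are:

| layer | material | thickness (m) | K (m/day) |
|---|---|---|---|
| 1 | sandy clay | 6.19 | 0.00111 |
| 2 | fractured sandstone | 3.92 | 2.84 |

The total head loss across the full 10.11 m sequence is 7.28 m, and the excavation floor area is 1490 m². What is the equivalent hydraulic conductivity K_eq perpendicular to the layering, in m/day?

0.00181

Flow is perpendicular to layering, so the layers act in series and the equivalent K is the thickness-weighted harmonic mean.
Total thickness L = 6.19 + 3.92 = 10.11 m.
Σ(b_i/K_i) = 6.19/0.00111 + 3.92/2.84 = 5578 d.
K_eq = L / Σ(b_i/K_i) = 10.11 / 5578 = 0.001812 m/day.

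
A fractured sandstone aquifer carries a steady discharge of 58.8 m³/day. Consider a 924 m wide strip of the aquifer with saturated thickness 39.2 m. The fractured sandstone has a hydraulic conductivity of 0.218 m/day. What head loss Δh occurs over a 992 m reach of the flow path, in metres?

7.39

Cross-sectional area A = 924 × 39.2 = 36221 m².
From Q = K·A·i, i = Q / (K·A) = 58.8 / (0.2180 × 36221) = 0.007447.
Head loss Δh = i · L = 0.007447 × 992 = 7.387 m.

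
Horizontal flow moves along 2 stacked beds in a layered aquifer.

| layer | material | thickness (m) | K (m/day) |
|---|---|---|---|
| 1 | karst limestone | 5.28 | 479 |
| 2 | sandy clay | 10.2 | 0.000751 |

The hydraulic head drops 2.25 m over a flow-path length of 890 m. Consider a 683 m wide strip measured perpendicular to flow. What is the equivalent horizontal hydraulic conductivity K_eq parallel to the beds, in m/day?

Flow is parallel to layering, so each bed carries its own Darcy discharge and the transmissivities add.
Σ(K_i·b_i) = 479×5.28 + 0.000751×10.2 = 2529 m²/day.
Total thickness b = 15.48 m, so K_eq = Σ(K_i·b_i)/b = 163.4 m/day.

163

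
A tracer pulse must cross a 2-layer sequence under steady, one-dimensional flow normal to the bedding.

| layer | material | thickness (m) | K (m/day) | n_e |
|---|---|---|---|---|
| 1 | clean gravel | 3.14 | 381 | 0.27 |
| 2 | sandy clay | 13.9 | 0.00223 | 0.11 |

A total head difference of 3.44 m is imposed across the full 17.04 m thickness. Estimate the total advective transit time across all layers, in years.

With flow normal to the layers, continuity requires the same specific discharge q through every layer.
Σ(b_i/K_i) = 3.14/381 + 13.9/0.00223 = 6233 d.
q = Δh / Σ(b_i/K_i) = 3.44 / 6233 = 0.0005519 m/day.
In each layer the seepage velocity is v_i = q/n_i, so the layer transit time is t_i = b_i·n_i / q:
  layer 1 (clean gravel): t_1 = 3.14 × 0.27 / 0.0005519 = 1536 d
  layer 2 (sandy clay): t_2 = 13.9 × 0.11 / 0.0005519 = 2771 d
Total t = Σ t_i = 4307 days = 11.79 years.

11.8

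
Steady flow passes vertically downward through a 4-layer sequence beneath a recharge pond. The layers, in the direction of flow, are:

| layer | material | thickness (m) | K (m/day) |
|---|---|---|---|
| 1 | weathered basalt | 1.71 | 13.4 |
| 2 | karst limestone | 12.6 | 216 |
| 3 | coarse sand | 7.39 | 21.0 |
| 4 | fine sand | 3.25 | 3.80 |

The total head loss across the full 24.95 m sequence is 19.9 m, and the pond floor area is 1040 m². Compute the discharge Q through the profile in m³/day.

14900

Flow is perpendicular to layering, so the layers act in series and the equivalent K is the thickness-weighted harmonic mean.
Total thickness L = 1.71 + 12.6 + 7.39 + 3.25 = 24.95 m.
Σ(b_i/K_i) = 1.71/13.4 + 12.6/216 + 7.39/21.0 + 3.25/3.80 = 1.393 d.
K_eq = L / Σ(b_i/K_i) = 24.95 / 1.393 = 17.91 m/day.
Q = K_eq · A · (Δh/L) = 17.91 × 1040 × (19.9/24.95) = 14856 m³/day.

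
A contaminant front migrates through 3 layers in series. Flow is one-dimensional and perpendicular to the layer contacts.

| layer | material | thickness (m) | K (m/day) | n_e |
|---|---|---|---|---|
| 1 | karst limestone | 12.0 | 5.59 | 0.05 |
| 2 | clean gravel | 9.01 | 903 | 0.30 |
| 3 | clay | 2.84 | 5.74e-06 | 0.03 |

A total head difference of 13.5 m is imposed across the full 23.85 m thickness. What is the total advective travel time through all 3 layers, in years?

340

With flow normal to the layers, continuity requires the same specific discharge q through every layer.
Σ(b_i/K_i) = 12.0/5.59 + 9.01/903 + 2.84/5.74e-06 = 4.948e+05 d.
q = Δh / Σ(b_i/K_i) = 13.5 / 4.948e+05 = 2.729e-05 m/day.
In each layer the seepage velocity is v_i = q/n_i, so the layer transit time is t_i = b_i·n_i / q:
  layer 1 (karst limestone): t_1 = 12.0 × 0.05 / 2.729e-05 = 21990 d
  layer 2 (clean gravel): t_2 = 9.01 × 0.30 / 2.729e-05 = 99065 d
  layer 3 (clay): t_3 = 2.84 × 0.03 / 2.729e-05 = 3123 d
Total t = Σ t_i = 1.242e+05 days = 340.0 years.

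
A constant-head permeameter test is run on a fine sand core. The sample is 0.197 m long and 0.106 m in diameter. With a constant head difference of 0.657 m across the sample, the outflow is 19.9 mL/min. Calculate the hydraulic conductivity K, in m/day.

Cross-sectional area A = π·(d/2)² = π × (0.106/2)² = 0.008825 m².
Convert discharge: 19.9 mL/min = 3.317e-07 m³/s.
Darcy's law rearranged: K = Q·L / (A·Δh) = 3.317e-07 × 0.197 / (0.008825 × 0.657) = 1.127e-05 m/s = 0.9737 m/day.

0.974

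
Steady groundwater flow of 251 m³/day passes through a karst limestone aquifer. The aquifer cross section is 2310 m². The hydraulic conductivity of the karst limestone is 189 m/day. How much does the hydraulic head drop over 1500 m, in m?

From Q = K·A·i, i = Q / (K·A) = 251 / (189.0 × 2310) = 0.0005749.
Head loss Δh = i · L = 0.0005749 × 1500 = 0.8624 m.

0.862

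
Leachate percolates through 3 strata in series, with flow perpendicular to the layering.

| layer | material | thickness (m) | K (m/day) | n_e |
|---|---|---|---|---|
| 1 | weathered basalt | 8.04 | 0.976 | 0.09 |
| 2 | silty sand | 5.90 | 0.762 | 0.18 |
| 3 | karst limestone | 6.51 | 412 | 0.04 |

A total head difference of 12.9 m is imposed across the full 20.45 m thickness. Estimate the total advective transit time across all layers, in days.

2.54

With flow normal to the layers, continuity requires the same specific discharge q through every layer.
Σ(b_i/K_i) = 8.04/0.976 + 5.90/0.762 + 6.51/412 = 16.00 d.
q = Δh / Σ(b_i/K_i) = 12.9 / 16.00 = 0.8064 m/day.
In each layer the seepage velocity is v_i = q/n_i, so the layer transit time is t_i = b_i·n_i / q:
  layer 1 (weathered basalt): t_1 = 8.04 × 0.09 / 0.8064 = 0.8973 d
  layer 2 (silty sand): t_2 = 5.90 × 0.18 / 0.8064 = 1.317 d
  layer 3 (karst limestone): t_3 = 6.51 × 0.04 / 0.8064 = 0.3229 d
Total t = Σ t_i = 2.537 days.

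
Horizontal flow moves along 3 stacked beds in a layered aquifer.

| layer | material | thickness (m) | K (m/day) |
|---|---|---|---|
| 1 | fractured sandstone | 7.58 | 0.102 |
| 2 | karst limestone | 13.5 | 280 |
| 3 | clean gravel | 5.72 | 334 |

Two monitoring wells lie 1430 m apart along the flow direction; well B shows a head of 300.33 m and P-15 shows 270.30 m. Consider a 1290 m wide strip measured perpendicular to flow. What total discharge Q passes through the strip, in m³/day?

Flow is parallel to layering, so each bed carries its own Darcy discharge and the transmissivities add.
Σ(K_i·b_i) = 0.102×7.58 + 280×13.5 + 334×5.72 = 5691 m²/day.
Hydraulic gradient i = (300.33 − 270.30) / 1430 = 30.03 / 1430 = 0.02100.
Q = Σ(K_i·b_i) · W · i = 5691 × 1290 × 0.02100 = 1.542e+05 m³/day.

154000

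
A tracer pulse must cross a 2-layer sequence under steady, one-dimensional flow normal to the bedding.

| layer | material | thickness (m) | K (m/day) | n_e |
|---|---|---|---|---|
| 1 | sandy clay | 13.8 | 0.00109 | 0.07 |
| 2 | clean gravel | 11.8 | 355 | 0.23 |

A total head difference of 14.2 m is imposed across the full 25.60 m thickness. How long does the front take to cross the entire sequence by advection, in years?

With flow normal to the layers, continuity requires the same specific discharge q through every layer.
Σ(b_i/K_i) = 13.8/0.00109 + 11.8/355 = 12661 d.
q = Δh / Σ(b_i/K_i) = 14.2 / 12661 = 0.001122 m/day.
In each layer the seepage velocity is v_i = q/n_i, so the layer transit time is t_i = b_i·n_i / q:
  layer 1 (sandy clay): t_1 = 13.8 × 0.07 / 0.001122 = 861.3 d
  layer 2 (clean gravel): t_2 = 11.8 × 0.23 / 0.001122 = 2420 d
Total t = Σ t_i = 3281 days = 8.983 years.

8.98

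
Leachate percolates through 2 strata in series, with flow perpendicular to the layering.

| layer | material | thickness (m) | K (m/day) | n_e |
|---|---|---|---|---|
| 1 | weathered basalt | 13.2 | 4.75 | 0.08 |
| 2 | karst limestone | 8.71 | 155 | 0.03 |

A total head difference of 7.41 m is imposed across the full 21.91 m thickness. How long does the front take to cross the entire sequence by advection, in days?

With flow normal to the layers, continuity requires the same specific discharge q through every layer.
Σ(b_i/K_i) = 13.2/4.75 + 8.71/155 = 2.835 d.
q = Δh / Σ(b_i/K_i) = 7.41 / 2.835 = 2.614 m/day.
In each layer the seepage velocity is v_i = q/n_i, so the layer transit time is t_i = b_i·n_i / q:
  layer 1 (weathered basalt): t_1 = 13.2 × 0.08 / 2.614 = 0.4040 d
  layer 2 (karst limestone): t_2 = 8.71 × 0.03 / 2.614 = 0.09998 d
Total t = Σ t_i = 0.5040 days.

0.504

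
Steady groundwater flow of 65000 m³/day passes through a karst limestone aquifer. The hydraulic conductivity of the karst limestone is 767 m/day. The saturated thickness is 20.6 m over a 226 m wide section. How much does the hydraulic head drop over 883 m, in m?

Cross-sectional area A = 226 × 20.6 = 4656 m².
From Q = K·A·i, i = Q / (K·A) = 65000 / (767.0 × 4656) = 0.01820.
Head loss Δh = i · L = 0.01820 × 883 = 16.07 m.

16.1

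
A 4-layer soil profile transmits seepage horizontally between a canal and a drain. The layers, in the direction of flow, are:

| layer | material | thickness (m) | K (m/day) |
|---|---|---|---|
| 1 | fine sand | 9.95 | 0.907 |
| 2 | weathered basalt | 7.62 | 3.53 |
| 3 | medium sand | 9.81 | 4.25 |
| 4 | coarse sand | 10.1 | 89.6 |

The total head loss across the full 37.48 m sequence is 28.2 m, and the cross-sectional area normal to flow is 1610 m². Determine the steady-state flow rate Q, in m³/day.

Flow is perpendicular to layering, so the layers act in series and the equivalent K is the thickness-weighted harmonic mean.
Total thickness L = 9.95 + 7.62 + 9.81 + 10.1 = 37.48 m.
Σ(b_i/K_i) = 9.95/0.907 + 7.62/3.53 + 9.81/4.25 + 10.1/89.6 = 15.55 d.
K_eq = L / Σ(b_i/K_i) = 37.48 / 15.55 = 2.410 m/day.
Q = K_eq · A · (Δh/L) = 2.410 × 1610 × (28.2/37.48) = 2920 m³/day.

2920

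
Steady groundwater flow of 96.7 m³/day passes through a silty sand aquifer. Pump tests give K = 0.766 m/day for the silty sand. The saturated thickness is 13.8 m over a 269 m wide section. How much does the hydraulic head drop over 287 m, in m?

9.76

Cross-sectional area A = 269 × 13.8 = 3712 m².
From Q = K·A·i, i = Q / (K·A) = 96.7 / (0.7660 × 3712) = 0.03401.
Head loss Δh = i · L = 0.03401 × 287 = 9.760 m.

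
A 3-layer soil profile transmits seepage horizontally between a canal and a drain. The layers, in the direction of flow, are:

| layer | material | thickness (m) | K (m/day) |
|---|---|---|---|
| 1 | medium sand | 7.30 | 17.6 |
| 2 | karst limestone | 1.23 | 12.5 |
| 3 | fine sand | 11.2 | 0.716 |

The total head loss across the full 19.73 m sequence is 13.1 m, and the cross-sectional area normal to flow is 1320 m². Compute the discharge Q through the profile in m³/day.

Flow is perpendicular to layering, so the layers act in series and the equivalent K is the thickness-weighted harmonic mean.
Total thickness L = 7.30 + 1.23 + 11.2 = 19.73 m.
Σ(b_i/K_i) = 7.30/17.6 + 1.23/12.5 + 11.2/0.716 = 16.16 d.
K_eq = L / Σ(b_i/K_i) = 19.73 / 16.16 = 1.221 m/day.
Q = K_eq · A · (Δh/L) = 1.221 × 1320 × (13.1/19.73) = 1070 m³/day.

1070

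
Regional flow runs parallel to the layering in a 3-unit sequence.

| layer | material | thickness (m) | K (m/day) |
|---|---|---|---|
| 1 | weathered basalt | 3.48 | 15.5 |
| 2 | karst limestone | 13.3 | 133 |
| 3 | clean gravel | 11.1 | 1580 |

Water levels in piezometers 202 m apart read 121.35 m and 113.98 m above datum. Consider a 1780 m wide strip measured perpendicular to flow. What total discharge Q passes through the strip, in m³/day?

1.26e+06

Flow is parallel to layering, so each bed carries its own Darcy discharge and the transmissivities add.
Σ(K_i·b_i) = 15.5×3.48 + 133×13.3 + 1580×11.1 = 19361 m²/day.
Hydraulic gradient i = (121.35 − 113.98) / 202 = 7.37 / 202 = 0.03649.
Q = Σ(K_i·b_i) · W · i = 19361 × 1780 × 0.03649 = 1.257e+06 m³/day.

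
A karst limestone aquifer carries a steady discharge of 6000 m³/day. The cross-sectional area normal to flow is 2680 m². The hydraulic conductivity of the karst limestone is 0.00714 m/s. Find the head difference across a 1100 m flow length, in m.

3.99

Convert K: 0.00714 m/s × 86400 = 616.9 m/day.
From Q = K·A·i, i = Q / (K·A) = 6000 / (616.9 × 2680) = 0.003629.
Head loss Δh = i · L = 0.003629 × 1100 = 3.992 m.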